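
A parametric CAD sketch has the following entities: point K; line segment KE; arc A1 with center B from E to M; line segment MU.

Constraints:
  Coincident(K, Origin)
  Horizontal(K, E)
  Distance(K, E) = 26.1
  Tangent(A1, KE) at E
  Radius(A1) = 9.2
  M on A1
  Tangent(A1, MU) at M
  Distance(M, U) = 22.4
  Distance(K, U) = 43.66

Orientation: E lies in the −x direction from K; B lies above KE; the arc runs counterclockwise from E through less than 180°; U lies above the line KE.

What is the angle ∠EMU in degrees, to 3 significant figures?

121°

Checks: |BM| = 9.200 ✓; ∠(BM, MU) = 90.00° ✓; |MU| = 22.40 ✓; |KU| = 43.66 ✓.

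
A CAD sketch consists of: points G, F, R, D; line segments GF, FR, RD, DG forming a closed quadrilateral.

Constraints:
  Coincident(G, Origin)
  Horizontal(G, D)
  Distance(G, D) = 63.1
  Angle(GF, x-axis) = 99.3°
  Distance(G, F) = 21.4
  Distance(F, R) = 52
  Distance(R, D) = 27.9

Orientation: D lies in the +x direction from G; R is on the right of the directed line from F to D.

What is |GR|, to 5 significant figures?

39.028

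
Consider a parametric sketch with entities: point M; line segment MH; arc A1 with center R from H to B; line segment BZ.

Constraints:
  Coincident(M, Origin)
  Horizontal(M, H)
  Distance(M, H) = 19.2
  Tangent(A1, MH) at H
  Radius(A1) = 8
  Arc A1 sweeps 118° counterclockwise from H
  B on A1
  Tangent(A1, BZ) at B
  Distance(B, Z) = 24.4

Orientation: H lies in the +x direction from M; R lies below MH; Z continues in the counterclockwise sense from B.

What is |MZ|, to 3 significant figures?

40.8

M is at the origin; M and H share the same y with |MH| = 19.2 and H on the +x side, so H = (19.2, 0.00). Tangency of A1 to MH means the radius RH is perpendicular to MH, so R = H + (0, -8) = (19.2, -8.00). On A1, H sits at bearing 90° from R; a 118° counterclockwise sweep puts B at bearing 208°, so B = R + 8.0·(cos 208°, sin 208°) = (12.1, -11.8). A1 meets BZ tangentially, so RB is at right angles to BZ, so BZ runs along (−sin 208°, cos 208°); with |BZ| = 24.4, Z = (23.6, -33.3). Then |MZ| = |Z − M| = 40.8.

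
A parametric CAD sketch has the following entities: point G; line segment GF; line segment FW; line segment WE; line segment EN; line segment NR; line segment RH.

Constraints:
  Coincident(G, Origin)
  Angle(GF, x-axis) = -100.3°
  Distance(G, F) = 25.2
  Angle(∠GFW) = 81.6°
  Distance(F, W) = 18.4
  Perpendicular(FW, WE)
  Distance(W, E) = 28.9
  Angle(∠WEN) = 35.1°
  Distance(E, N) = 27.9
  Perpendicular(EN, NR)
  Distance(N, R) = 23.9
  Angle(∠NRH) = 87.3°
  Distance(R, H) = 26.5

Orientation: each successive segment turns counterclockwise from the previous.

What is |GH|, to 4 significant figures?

34.00

G is at the origin; GF runs at -100.3° with length 25.2, so F = (-4.506, -24.79). ∠GFW = 81.6° gives FW at -1.900° from the x-axis; with |FW| = 18.4, W = (13.88, -25.40). FW is perpendicular to WE, so WE runs at 88.10°; with |WE| = 28.9, E = (14.84, 3.480). ∠WEN = 35.1° gives EN at -127.0° from the x-axis; with |EN| = 27.9, N = (-1.948, -18.80). EN ⟂ NR, so NR runs at -37.00°; with |NR| = 23.9, R = (17.14, -33.19). ∠NRH = 87.3° gives RH at 55.70° from the x-axis; with |RH| = 26.5, H = (32.07, -11.29). Then |GH| = |H − G| = 34.00.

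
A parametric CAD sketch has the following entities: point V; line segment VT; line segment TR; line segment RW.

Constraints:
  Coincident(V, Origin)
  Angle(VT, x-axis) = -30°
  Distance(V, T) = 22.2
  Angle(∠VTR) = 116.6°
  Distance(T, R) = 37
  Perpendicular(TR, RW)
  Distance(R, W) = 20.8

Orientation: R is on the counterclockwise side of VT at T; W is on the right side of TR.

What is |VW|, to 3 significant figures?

62.1

∠VTR = 116.6°, so TR runs at -30.0° + (180° − 116.6°) = 33.4° from the x-axis; with |TR| = 37.0, R = T + 37.0·(cos 33.4°, sin 33.4°) = (50.1, 9.27). TR is perpendicular to RW; with |RW| = 20.8 on the right of TR, W = R + 20.8·(0.550, -0.835) = (61.6, -8.10). Then |VW| = |W − V| = 62.1.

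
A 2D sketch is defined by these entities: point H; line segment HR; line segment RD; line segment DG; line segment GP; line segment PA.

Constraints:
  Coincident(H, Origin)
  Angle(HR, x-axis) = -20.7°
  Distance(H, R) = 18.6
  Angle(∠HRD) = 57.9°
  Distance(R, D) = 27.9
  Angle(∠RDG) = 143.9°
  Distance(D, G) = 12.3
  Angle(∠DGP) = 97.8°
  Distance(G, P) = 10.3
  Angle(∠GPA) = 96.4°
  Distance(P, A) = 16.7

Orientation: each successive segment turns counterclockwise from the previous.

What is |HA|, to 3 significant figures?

9.46

H is at the origin; HR runs at -20.7° with length 18.6, so R = (17.4, -6.57). ∠HRD = 57.9° gives RD at 101° from the x-axis; with |RD| = 27.9, D = (11.9, 20.8). ∠RDG = 143.9° gives DG at 138° from the x-axis; with |DG| = 12.3, G = (2.82, 29.1). ∠DGP = 97.8° gives GP at -140° from the x-axis; with |GP| = 10.3, P = (-5.11, 22.5). ∠GPA = 96.4° gives PA at -56.7° from the x-axis; with |PA| = 16.7, A = (4.06, 8.55). Then |HA| = |A − H| = 9.46.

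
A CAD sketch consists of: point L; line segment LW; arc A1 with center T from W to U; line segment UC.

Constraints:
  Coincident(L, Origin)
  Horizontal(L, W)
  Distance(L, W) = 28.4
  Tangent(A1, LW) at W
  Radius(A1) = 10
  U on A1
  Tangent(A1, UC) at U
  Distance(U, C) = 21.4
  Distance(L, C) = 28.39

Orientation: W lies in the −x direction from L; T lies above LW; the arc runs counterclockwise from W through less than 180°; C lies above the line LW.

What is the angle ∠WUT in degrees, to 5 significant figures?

55.965°

L is at the origin; L and W share the same y with |LW| = 28.4 and W on the −x side, so W = (-28.400, 0.0000). Tangency of A1 to LW means the radius TW is perpendicular to LW, so T = W + (0, 10) = (-28.400, 10.000). Since TU ⟂ UC (tangency), |TC| = √(10.0² + 21.4²) = 23.621 regardless of where U sits on A1. So C lies on both circle(L, 28.39) and circle(T, 23.621); the above-LW intersection is C = (-11.131, 26.117). U is the foot of the tangent from C: U = (-19.124, 6.2653).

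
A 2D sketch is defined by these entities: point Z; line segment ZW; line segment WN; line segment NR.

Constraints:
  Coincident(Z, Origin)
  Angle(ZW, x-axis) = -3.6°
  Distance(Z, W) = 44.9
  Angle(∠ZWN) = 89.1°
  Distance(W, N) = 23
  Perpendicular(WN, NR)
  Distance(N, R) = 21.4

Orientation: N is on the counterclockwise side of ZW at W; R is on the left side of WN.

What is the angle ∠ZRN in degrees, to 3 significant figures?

137°

Z is at the origin; ZW runs at -3.6° with length 44.9, so W = 44.9·(cos -3.6°, sin -3.6°) = (44.8, -2.82). ∠ZWN = 89.1°, so WN runs at -3.6° + (180° − 89.1°) = 87.3° from the x-axis; with |WN| = 23.0, N = W + 23.0·(cos 87.3°, sin 87.3°) = (45.9, 20.2). The perpendicularity gives NR at right angles to WN; with |NR| = 21.4 on the left of WN, R = N + 21.4·(-0.999, 0.0471) = (24.5, 21.2). Then cos ∠ZRN = RZ·RN / (|RZ||RN|), giving 137°.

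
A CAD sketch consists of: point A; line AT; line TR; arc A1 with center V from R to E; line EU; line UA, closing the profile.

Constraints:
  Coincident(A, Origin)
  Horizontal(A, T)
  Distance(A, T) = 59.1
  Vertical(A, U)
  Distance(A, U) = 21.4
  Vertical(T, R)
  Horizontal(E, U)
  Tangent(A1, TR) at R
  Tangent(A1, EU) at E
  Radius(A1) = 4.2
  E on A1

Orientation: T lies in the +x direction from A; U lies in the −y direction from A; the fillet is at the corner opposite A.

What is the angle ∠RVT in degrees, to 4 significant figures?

76.28°

A is at the origin; AT is horizontal with |AT| = 59.1 and T on the +x side, so T = (59.10, 0.000). AU is vertical with |AU| = 21.4 and U on the −y side, so U = (0.000, -21.40). The virtual corner opposite A is at (59.10, -21.40). A1 meets TR tangentially, so VR is at right angles to TR and since A1 is tangent to EU there, VE ⟂ EU, with radius 4.2, so the center V sits 4.2 in from both sides at V = (54.90, -17.20). That places the tangent points at R = (59.10, -17.20) on TR and E = (54.90, -21.40) on EU. Then cos ∠RVT = VR·VT / (|VR||VT|), giving 76.28°.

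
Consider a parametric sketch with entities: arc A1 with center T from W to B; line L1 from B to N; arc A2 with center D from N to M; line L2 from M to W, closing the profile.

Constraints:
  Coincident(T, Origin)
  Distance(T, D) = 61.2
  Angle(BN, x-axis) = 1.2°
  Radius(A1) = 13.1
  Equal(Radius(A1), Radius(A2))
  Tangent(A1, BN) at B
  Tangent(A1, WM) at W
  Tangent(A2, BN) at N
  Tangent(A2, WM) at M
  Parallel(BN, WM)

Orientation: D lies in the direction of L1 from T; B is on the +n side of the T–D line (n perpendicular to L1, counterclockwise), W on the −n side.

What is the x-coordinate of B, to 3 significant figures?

-0.274

T is at the origin and D lies 61.2 along u from T, so D = 61.2·u = (61.2, 1.28). Tangency of A1 to both parallel lines with radius 13.1 puts B and W at T ± 13.1·n: B = (-0.274, 13.1), W = (0.274, -13.1). So B.x = -0.274.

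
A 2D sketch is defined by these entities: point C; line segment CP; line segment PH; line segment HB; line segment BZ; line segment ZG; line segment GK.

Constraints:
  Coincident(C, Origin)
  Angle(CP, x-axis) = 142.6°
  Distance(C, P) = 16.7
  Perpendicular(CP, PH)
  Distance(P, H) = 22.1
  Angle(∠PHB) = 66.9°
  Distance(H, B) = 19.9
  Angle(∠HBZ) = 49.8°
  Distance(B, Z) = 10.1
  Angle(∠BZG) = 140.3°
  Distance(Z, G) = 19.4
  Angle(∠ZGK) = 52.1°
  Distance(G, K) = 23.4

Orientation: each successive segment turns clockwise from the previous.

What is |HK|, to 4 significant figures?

10.90

C is at the origin; CP runs at 142.6° with length 16.7, so P = (-13.27, 10.14). The perpendicularity gives PH at right angles to CP, so PH runs at 52.60°; with |PH| = 22.1, H = (0.1563, 27.70). ∠PHB = 66.9° gives HB at -60.50° from the x-axis; with |HB| = 19.9, B = (9.956, 10.38). ∠HBZ = 49.8° gives BZ at 169.3° from the x-axis; with |BZ| = 10.1, Z = (0.03112, 12.25). ∠BZG = 140.3° gives ZG at 129.6° from the x-axis; with |ZG| = 19.4, G = (-12.33, 27.20). ∠ZGK = 52.1° gives GK at 1.700° from the x-axis; with |GK| = 23.4, K = (11.05, 27.90). Then |HK| = |K − H| = 10.90.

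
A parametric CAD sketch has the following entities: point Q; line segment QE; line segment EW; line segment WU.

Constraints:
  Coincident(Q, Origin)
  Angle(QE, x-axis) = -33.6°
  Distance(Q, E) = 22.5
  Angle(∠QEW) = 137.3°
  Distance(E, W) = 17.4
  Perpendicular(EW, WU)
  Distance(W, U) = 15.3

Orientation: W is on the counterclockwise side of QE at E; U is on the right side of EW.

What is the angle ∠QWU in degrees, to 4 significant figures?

114.2°

Q is at the origin; QE runs at -33.6° with length 22.5, so E = 22.5·(cos -33.6°, sin -33.6°) = (18.74, -12.45). ∠QEW = 137.3°, so EW runs at -33.6° + (180° − 137.3°) = 9.100° from the x-axis; with |EW| = 17.4, W = E + 17.4·(cos 9.100°, sin 9.100°) = (35.92, -9.699). The perpendicularity gives WU at right angles to EW; with |WU| = 15.3 on the right of EW, U = W + 15.3·(0.1582, -0.9874) = (38.34, -24.81). Then cos ∠QWU = WQ·WU / (|WQ||WU|), giving 114.2°.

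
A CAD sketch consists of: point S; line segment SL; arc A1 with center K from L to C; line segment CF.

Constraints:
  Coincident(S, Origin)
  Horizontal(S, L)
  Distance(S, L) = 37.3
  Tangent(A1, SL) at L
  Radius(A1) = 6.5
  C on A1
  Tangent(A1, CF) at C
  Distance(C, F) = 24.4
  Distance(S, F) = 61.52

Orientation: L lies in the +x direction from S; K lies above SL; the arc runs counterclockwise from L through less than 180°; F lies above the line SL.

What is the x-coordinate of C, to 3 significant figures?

42.4

Checks: S = (0.00, 0.00) ✓; |KC| = 6.500 ✓; ∠(KC, CF) = 90.00° ✓; |CF| = 24.40 ✓; |SF| = 61.52 ✓.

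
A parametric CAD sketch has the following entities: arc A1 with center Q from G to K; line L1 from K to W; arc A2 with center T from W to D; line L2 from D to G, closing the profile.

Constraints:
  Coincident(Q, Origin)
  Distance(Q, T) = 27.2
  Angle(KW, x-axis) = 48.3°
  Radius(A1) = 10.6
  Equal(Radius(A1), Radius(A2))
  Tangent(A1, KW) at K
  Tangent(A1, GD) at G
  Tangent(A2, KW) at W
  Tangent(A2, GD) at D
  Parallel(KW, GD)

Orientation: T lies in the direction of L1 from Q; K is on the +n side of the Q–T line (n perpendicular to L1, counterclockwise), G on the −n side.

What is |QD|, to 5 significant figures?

29.192

Tangency of A1 to both parallel lines with radius 10.6 puts K and G at Q ± 10.6·n: K = (-7.9144, 7.0514), G = (7.9144, -7.0514). Equal radii place W and D the same way about T: W = T + 10.6·n = (10.180, 27.360), D = T − 10.6·n = (26.009, 13.257). Then |QD| = |D − Q| = 29.192.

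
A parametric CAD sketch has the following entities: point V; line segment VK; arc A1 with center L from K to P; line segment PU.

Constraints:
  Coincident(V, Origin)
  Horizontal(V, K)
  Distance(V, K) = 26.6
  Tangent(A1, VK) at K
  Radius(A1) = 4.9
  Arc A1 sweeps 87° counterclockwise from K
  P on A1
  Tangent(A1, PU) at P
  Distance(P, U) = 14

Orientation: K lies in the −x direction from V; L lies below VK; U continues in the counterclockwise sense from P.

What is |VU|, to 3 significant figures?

37.2

On A1, K sits at bearing 90° from L; an 87° counterclockwise sweep puts P at bearing 177°, so P = L + 4.9·(cos 177°, sin 177°) = (-31.5, -4.64). Tangency of A1 to PU means the radius LP is perpendicular to PU, so PU runs along (−sin 177°, cos 177°); with |PU| = 14.0, U = (-32.2, -18.6). Then |VU| = |U − V| = 37.2.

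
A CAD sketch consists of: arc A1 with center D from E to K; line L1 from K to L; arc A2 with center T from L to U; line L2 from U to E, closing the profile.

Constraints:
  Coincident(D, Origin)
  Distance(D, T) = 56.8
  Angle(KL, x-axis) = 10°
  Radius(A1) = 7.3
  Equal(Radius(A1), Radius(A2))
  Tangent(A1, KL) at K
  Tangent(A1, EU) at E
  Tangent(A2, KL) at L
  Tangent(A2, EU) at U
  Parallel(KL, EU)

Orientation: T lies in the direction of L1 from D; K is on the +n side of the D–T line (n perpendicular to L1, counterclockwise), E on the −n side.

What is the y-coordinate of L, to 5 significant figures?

17.052

Tangency of A1 to both parallel lines with radius 7.3 puts K and E at D ± 7.3·n: K = (-1.2676, 7.1891), E = (1.2676, -7.1891). Equal radii place L and U the same way about T: L = T + 7.3·n = (54.669, 17.052), U = T − 7.3·n = (57.205, 2.6741). So L.y = 17.052.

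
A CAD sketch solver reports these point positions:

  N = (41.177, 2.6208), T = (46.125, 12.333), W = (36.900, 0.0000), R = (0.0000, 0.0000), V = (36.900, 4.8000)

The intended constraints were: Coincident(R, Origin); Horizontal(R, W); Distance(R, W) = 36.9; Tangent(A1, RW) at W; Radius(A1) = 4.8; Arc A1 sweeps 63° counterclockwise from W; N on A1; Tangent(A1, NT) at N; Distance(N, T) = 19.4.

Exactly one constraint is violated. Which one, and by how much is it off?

Distance(N, T) = 19.4 — off by 8.50.

R = (0.00, 0.00) ✓; R.y = 0.00, W.y = 0.00 ✓; |RW| = 36.90 ✓; ∠(VW, WR) = 90.00° ✓; |VW| = 4.800 ✓; bearing(V→N) − bearing(V→W) = 63.00° ✓; |VN| = 4.800 ✓; ∠(VN, NT) = 90.00° ✓; |NT| = 10.90 ✗.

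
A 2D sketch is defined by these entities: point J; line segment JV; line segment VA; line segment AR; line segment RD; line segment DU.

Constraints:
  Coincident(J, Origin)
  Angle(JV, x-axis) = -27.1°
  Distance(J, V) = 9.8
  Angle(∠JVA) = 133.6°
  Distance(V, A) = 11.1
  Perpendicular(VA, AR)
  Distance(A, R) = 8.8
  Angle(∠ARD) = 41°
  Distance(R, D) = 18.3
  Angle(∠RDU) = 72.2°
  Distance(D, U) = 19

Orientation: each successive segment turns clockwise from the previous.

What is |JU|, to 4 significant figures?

30.46

J is at the origin; JV runs at -27.1° with length 9.8, so V = (8.724, -4.464). ∠JVA = 133.6° gives VA at -73.50° from the x-axis; with |VA| = 11.1, A = (11.88, -15.11). The perpendicularity gives AR at right angles to VA, so AR runs at -163.5°; with |AR| = 8.8, R = (3.439, -17.61). ∠ARD = 41.0° gives RD at 57.50° from the x-axis; with |RD| = 18.3, D = (13.27, -2.173). ∠RDU = 72.2° gives DU at -50.30° from the x-axis; with |DU| = 19.0, U = (25.41, -16.79). Then |JU| = |U − J| = 30.46.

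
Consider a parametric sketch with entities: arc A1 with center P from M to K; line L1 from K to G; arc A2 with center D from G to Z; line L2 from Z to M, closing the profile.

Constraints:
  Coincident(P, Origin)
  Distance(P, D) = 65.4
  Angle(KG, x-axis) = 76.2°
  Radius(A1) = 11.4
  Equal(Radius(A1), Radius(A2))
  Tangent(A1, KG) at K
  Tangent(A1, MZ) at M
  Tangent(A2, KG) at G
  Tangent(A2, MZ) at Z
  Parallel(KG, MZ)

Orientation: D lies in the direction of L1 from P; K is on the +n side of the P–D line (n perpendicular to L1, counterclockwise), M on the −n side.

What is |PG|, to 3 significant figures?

66.4

The slot axis is L1's direction at 76.2°, so u = (cos 76.2°, sin 76.2°) = (0.239, 0.971) and n = (−sin 76.2°, cos 76.2°) = (-0.971, 0.239). P is at the origin and D lies 65.4 along u from P, so D = 65.4·u = (15.6, 63.5). Tangency of A1 to both parallel lines with radius 11.4 puts K and M at P ± 11.4·n: K = (-11.1, 2.72), M = (11.1, -2.72). Equal radii place G and Z the same way about D: G = D + 11.4·n = (4.53, 66.2), Z = D − 11.4·n = (26.7, 60.8). Then |PG| = |G − P| = 66.4.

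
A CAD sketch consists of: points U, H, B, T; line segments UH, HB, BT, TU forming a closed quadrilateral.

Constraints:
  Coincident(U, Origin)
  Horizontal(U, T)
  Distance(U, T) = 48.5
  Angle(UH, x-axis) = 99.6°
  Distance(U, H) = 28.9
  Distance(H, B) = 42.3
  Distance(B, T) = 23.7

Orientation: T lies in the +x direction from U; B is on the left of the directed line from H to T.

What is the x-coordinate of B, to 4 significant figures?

36.73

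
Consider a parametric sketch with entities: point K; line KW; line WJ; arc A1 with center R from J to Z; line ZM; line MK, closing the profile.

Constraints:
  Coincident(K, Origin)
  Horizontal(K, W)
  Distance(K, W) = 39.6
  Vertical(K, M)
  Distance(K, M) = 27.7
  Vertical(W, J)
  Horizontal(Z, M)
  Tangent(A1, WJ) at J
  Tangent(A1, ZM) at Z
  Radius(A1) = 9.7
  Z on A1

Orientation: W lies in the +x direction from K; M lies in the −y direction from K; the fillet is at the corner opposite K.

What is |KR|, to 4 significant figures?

34.90

K and M share the same x with |KM| = 27.7 and M on the −y side, so M = (0.000, -27.70). The virtual corner opposite K is at (39.60, -27.70). Since A1 is tangent to WJ there, RJ ⟂ WJ and A1 meets ZM tangentially, so RZ is at right angles to ZM, with radius 9.7, so the center R sits 9.7 in from both sides at R = (29.90, -18.00). Then |KR| = |R − K| = 34.90.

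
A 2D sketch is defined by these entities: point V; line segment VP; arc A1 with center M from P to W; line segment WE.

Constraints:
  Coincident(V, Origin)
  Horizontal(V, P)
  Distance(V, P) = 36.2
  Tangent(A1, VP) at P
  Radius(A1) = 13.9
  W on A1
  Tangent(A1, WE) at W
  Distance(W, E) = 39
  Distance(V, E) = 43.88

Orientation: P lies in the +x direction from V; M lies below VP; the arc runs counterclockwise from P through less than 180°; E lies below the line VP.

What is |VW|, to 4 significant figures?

24.93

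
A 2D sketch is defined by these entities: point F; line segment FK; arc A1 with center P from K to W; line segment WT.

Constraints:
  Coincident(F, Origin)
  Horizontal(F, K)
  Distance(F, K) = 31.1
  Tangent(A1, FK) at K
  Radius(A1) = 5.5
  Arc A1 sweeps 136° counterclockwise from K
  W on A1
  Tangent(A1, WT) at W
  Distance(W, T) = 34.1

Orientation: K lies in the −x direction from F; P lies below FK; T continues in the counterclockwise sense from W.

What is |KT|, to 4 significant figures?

39.08

On A1, K sits at bearing 90° from P; a 136° counterclockwise sweep puts W at bearing 226°, so W = P + 5.5·(cos 226°, sin 226°) = (-34.92, -9.456). Since A1 is tangent to WT there, PW ⟂ WT, so WT runs along (−sin 226°, cos 226°); with |WT| = 34.1, T = (-10.39, -33.14). Then |KT| = |T − K| = 39.08.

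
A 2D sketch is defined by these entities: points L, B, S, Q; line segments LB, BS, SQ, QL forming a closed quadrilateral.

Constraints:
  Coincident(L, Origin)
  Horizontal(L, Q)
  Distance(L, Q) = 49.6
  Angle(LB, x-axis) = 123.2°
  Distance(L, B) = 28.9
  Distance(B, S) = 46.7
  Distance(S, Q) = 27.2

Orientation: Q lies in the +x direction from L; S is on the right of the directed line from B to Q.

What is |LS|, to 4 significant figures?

22.65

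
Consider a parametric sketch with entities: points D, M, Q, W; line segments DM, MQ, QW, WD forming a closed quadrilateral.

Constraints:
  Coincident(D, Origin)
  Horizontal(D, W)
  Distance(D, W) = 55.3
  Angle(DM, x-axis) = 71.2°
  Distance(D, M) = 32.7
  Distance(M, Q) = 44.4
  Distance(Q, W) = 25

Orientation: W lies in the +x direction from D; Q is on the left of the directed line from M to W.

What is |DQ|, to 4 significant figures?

59.99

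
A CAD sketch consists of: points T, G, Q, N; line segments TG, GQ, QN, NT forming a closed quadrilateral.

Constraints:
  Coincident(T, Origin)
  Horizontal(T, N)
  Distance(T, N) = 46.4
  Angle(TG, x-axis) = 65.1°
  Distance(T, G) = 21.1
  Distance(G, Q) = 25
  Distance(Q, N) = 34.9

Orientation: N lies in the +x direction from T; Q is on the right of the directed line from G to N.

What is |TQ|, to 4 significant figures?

13.24

T is at the origin; T and N share the same y with |TN| = 46.4 and N in +x, so N = (46.4, 0). TG runs at 65.1° with |TG| = 21.1, so G = (8.884, 19.14). Q is determined by |GQ| = 25.0 and |QN| = 34.9 together: it lies at the intersection of circle(G, 25.0) and circle(N, 34.9). With |GN| = 42.12, the foot of the radical line on GN is 14.02 from G and the perpendicular offset is √(25.0² − 14.02²) = 20.70. Taking the right-of-GN solution: Q = (11.96, -5.671).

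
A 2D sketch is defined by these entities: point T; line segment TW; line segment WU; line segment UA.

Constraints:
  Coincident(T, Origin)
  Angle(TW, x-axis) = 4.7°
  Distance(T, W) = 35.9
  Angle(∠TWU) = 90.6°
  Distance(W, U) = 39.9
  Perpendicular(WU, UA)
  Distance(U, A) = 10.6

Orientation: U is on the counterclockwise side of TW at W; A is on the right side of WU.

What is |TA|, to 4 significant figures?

61.52

∠TWU = 90.6°, so WU runs at 4.7° + (180° − 90.6°) = 94.10° from the x-axis; with |WU| = 39.9, U = W + 39.9·(cos 94.10°, sin 94.10°) = (32.93, 42.74). The perpendicularity gives UA at right angles to WU; with |UA| = 10.6 on the right of WU, A = U + 10.6·(0.9974, 0.07150) = (43.50, 43.50). Then |TA| = |A − T| = 61.52.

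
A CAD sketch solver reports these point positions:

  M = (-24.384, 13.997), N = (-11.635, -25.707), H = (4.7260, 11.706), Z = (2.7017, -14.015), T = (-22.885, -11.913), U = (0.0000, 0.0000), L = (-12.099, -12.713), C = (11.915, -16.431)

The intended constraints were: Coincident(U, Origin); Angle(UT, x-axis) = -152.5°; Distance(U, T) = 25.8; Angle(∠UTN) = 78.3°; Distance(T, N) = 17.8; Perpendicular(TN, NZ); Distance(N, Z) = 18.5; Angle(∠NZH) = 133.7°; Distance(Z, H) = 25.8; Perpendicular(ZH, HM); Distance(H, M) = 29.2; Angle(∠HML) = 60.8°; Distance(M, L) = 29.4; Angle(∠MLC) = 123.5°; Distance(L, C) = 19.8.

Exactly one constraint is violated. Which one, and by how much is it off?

Distance(L, C) = 19.8 — off by 4.50.

U = (0.00, 0.00) ✓; UT at -152.5° ✓; |UT| = 25.80 ✓; ∠UTN = 78.30° ✓; |TN| = 17.80 ✓; ∠(TN, NZ) = 90.00° ✓; |NZ| = 18.50 ✓; ∠NZH = 133.7° ✓; |ZH| = 25.80 ✓; ∠(ZH, HM) = 90.00° ✓; |HM| = 29.20 ✓; ∠HML = 60.80° ✓; |ML| = 29.40 ✓; ∠MLC = 123.5° ✓; |LC| = 24.30 ✗.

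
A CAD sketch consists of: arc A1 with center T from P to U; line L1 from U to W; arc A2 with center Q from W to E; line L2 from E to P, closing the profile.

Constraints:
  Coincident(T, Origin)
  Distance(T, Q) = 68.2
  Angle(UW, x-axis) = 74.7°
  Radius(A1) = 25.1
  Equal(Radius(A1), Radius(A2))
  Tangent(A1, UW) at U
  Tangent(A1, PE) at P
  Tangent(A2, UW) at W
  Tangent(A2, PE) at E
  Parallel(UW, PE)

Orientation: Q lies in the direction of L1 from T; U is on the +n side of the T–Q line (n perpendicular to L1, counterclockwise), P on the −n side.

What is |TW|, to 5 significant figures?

72.672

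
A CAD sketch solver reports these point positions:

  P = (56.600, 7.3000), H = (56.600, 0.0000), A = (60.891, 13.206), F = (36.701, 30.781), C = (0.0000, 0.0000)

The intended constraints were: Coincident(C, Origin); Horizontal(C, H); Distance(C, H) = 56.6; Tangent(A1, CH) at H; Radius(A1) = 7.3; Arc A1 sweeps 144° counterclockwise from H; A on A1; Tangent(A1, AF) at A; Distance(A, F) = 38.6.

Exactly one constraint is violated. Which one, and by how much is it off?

Distance(A, F) = 38.6 — off by 8.70.

C = (0.00, 0.00) ✓; C.y = 0.00, H.y = 0.00 ✓; |CH| = 56.60 ✓; ∠(PH, HC) = 90.00° ✓; |PH| = 7.300 ✓; bearing(P→A) − bearing(P→H) = 144.0° ✓; |PA| = 7.300 ✓; ∠(PA, AF) = 90.00° ✓; |AF| = 29.90 ✗.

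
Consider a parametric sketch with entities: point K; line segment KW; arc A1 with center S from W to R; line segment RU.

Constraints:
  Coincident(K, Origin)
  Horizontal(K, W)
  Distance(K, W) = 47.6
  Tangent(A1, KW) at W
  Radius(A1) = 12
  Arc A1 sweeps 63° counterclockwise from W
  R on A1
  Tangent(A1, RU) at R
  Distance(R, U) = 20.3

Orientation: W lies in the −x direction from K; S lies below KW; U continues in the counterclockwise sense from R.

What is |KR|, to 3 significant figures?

58.7

K is at the origin; K and W share the same y with |KW| = 47.6 and W on the −x side, so W = (-47.6, 0.00). Since A1 is tangent to KW there, SW ⟂ KW, so S = W + (0, -12) = (-47.6, -12.0). On A1, W sits at bearing 90° from S; a 63° counterclockwise sweep puts R at bearing 153°, so R = S + 12.0·(cos 153°, sin 153°) = (-58.3, -6.55). Then |KR| = |R − K| = 58.7.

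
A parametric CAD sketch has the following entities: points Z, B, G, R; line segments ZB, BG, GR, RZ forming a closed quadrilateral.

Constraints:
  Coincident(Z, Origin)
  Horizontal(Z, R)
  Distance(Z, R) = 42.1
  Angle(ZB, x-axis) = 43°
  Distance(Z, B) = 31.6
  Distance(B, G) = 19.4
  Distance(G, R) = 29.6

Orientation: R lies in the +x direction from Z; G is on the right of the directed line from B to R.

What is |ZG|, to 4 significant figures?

13.88

Checks: |BG| = 19.40 ✓; |GR| = 29.60 ✓.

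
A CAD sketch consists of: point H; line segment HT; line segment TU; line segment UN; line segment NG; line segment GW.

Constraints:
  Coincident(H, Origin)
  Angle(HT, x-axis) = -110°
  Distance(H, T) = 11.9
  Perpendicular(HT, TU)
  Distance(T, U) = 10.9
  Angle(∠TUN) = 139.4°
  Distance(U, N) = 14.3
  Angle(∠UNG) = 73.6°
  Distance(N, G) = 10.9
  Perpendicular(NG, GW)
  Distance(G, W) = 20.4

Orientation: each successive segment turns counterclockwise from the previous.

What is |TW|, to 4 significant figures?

2.398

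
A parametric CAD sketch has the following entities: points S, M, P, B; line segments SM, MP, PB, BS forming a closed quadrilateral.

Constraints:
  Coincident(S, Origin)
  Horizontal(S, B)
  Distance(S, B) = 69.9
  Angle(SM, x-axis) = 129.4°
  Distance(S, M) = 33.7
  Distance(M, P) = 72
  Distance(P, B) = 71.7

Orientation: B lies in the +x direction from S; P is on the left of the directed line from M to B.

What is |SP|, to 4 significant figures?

75.79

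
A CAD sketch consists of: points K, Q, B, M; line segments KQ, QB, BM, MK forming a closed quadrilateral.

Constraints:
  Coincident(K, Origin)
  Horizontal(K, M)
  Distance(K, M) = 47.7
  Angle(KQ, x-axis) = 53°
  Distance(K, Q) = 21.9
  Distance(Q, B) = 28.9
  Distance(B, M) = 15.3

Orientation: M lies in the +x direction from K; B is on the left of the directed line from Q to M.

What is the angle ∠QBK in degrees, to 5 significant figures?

25.301°

Checks: |QB| = 28.90 ✓; |BM| = 15.30 ✓.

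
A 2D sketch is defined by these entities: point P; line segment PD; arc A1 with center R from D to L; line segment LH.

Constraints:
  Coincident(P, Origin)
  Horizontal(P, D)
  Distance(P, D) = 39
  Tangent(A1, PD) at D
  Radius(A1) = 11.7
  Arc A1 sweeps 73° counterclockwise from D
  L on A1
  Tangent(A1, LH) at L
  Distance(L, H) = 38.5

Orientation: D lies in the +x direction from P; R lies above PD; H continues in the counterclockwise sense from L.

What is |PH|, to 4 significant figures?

76.22

P is at the origin; P and D share the same y with |PD| = 39.0 and D on the +x side, so D = (39.00, 0.000). Since A1 is tangent to PD there, RD ⟂ PD, so R = D + (0, 11.7) = (39.00, 11.70). On A1, D sits at bearing -90° from R; a 73° counterclockwise sweep puts L at bearing -17°, so L = R + 11.7·(cos -17°, sin -17°) = (50.19, 8.279). A1 meets LH tangentially, so RL is at right angles to LH, so LH runs along (−sin -17°, cos -17°); with |LH| = 38.5, H = (61.45, 45.10). Then |PH| = |H − P| = 76.22.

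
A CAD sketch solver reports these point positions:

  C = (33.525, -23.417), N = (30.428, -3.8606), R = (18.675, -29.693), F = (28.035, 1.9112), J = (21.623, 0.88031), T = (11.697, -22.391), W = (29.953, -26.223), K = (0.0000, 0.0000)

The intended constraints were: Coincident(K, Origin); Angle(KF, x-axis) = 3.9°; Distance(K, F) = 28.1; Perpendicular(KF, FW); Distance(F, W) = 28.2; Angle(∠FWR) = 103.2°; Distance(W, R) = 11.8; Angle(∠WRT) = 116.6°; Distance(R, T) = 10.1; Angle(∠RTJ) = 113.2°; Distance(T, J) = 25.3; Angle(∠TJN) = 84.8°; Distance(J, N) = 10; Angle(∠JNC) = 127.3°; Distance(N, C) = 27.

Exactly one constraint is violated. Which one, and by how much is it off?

Distance(N, C) = 27 — off by 7.20.

K = (0.00, 0.00) ✓; KF at 3.900° ✓; |KF| = 28.10 ✓; ∠(KF, FW) = 90.00° ✓; |FW| = 28.20 ✓; ∠FWR = 103.2° ✓; |WR| = 11.80 ✓; ∠WRT = 116.6° ✓; |RT| = 10.10 ✓; ∠RTJ = 113.2° ✓; |TJ| = 25.30 ✓; ∠TJN = 84.80° ✓; |JN| = 10.00 ✓; ∠JNC = 127.3° ✓; |NC| = 19.80 ✗.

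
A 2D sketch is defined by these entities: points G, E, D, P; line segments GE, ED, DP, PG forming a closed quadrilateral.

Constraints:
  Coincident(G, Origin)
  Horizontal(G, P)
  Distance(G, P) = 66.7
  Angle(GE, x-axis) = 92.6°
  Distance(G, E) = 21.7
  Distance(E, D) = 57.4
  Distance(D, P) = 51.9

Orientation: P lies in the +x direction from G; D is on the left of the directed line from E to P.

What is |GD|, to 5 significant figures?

69.639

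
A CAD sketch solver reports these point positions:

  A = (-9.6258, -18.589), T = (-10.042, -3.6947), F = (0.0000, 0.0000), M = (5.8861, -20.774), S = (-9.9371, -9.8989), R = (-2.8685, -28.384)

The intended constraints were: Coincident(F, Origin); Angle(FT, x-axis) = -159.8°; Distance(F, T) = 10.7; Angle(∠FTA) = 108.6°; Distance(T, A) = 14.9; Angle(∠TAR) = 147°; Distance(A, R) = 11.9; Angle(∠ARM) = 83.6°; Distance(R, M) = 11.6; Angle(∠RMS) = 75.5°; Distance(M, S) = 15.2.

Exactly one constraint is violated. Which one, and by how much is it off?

Distance(M, S) = 15.2 — off by 4.00.

F = (0.00, 0.00) ✓; FT at -159.8° ✓; |FT| = 10.70 ✓; ∠FTA = 108.6° ✓; |TA| = 14.90 ✓; ∠TAR = 147.0° ✓; |AR| = 11.90 ✓; ∠ARM = 83.60° ✓; |RM| = 11.60 ✓; ∠RMS = 75.50° ✓; |MS| = 19.20 ✗.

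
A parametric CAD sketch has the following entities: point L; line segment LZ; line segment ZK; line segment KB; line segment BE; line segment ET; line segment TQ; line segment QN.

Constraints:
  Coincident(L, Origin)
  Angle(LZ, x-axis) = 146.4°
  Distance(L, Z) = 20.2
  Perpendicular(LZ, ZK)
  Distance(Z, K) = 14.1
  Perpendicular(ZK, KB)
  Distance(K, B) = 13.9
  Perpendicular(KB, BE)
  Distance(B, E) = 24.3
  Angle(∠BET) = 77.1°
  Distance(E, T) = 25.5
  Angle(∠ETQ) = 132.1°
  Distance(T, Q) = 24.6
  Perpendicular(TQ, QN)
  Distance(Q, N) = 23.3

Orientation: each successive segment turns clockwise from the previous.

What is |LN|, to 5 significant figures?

36.380

L is at the origin; LZ runs at 146.4° with length 20.2, so Z = (-16.825, 11.179). The perpendicularity gives ZK at right angles to LZ, so ZK runs at 56.400°; with |ZK| = 14.1, K = (-9.0222, 22.923). The perpendicularity gives KB at right angles to ZK, so KB runs at -33.600°; with |KB| = 13.9, B = (2.5554, 15.231). The perpendicularity gives BE at right angles to KB, so BE runs at -123.60°; with |BE| = 24.3, E = (-10.892, -5.0094). ∠BET = 77.1° gives ET at 133.50° from the x-axis; with |ET| = 25.5, T = (-28.445, 13.488). ∠ETQ = 132.1° gives TQ at 85.600° from the x-axis; with |TQ| = 24.6, Q = (-26.558, 38.015). TQ ⟂ QN, so QN runs at -4.4000°; with |QN| = 23.3, N = (-3.3264, 36.228). Then |LN| = |N − L| = 36.380.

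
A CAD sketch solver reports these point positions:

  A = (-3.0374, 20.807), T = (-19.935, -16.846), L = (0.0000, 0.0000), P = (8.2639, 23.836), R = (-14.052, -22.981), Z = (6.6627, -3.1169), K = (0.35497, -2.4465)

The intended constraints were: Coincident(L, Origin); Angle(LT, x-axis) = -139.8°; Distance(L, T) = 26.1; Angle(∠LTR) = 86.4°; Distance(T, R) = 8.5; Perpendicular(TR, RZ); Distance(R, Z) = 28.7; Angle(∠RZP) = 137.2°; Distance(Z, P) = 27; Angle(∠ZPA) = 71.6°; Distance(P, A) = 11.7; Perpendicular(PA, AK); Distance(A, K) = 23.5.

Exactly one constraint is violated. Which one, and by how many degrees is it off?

Perpendicular(PA, AK) — off by 6.70°.

L = (0.00, 0.00) ✓; LT at -139.8° ✓; |LT| = 26.10 ✓; ∠LTR = 86.40° ✓; |TR| = 8.500 ✓; ∠(TR, RZ) = 90.00° ✓; |RZ| = 28.70 ✓; ∠RZP = 137.2° ✓; |ZP| = 27.00 ✓; ∠ZPA = 71.60° ✓; |PA| = 11.70 ✓; ∠(PA, AK) = 83.30° ✗; |AK| = 23.50 ✓.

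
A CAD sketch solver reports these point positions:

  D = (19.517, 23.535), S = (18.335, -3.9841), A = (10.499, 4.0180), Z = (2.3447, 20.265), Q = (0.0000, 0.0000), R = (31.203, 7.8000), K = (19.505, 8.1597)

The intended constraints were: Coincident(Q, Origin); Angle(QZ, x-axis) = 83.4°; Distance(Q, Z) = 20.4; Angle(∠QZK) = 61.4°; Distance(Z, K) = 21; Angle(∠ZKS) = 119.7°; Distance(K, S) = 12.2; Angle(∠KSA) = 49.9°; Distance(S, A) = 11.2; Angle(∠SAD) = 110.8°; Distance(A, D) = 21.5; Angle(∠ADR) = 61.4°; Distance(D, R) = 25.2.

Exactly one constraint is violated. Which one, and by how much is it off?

Distance(D, R) = 25.2 — off by 5.60.

Q = (0.00, 0.00) ✓; QZ at 83.40° ✓; |QZ| = 20.40 ✓; ∠QZK = 61.40° ✓; |ZK| = 21.00 ✓; ∠ZKS = 119.7° ✓; |KS| = 12.20 ✓; ∠KSA = 49.90° ✓; |SA| = 11.20 ✓; ∠SAD = 110.8° ✓; |AD| = 21.50 ✓; ∠ADR = 61.40° ✓; |DR| = 19.60 ✗.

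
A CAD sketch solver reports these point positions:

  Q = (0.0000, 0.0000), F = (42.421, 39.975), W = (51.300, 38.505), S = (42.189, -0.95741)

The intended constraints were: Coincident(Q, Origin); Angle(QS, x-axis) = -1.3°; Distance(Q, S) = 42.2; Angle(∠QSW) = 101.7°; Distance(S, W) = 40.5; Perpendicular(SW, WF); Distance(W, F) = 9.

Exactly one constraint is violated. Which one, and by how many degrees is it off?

Perpendicular(SW, WF) — off by 3.60°.

Q = (0.00, 0.00) ✓; QS at -1.300° ✓; |QS| = 42.20 ✓; ∠QSW = 101.7° ✓; |SW| = 40.50 ✓; ∠(SW, WF) = 93.60° ✗; |WF| = 9.000 ✓.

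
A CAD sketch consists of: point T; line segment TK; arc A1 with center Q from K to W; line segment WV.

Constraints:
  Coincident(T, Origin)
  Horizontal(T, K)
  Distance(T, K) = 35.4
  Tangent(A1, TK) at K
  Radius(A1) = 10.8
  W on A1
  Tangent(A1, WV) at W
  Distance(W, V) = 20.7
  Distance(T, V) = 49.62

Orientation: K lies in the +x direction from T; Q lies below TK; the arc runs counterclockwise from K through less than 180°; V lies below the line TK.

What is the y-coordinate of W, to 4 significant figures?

-16.04

Checks: |QW| = 10.80 ✓; ∠(QW, WV) = 90.00° ✓; |WV| = 20.70 ✓; |TV| = 49.62 ✓.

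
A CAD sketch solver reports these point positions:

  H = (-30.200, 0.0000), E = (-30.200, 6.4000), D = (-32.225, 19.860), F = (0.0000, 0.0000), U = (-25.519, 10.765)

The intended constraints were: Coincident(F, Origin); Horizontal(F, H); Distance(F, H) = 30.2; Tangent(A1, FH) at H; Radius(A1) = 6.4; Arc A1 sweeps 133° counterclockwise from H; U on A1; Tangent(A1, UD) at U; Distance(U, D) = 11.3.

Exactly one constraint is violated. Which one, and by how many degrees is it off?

Tangent(A1, UD) at U — off by 6.60°.

F = (0.00, 0.00) ✓; F.y = 0.00, H.y = 0.00 ✓; |FH| = 30.20 ✓; ∠(EH, HF) = 90.00° ✓; |EH| = 6.400 ✓; bearing(E→U) − bearing(E→H) = 133.0° ✓; |EU| = 6.400 ✓; ∠(EU, UD) = 96.60° ✗; |UD| = 11.30 ✓.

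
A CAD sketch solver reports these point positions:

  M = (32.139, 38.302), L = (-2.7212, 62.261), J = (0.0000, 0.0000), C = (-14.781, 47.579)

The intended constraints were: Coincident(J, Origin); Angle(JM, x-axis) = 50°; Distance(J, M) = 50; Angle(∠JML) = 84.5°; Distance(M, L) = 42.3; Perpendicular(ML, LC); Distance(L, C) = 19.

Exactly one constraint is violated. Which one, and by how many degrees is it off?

Perpendicular(ML, LC) — off by 4.90°.

J = (0.00, 0.00) ✓; JM at 50.00° ✓; |JM| = 50.00 ✓; ∠JML = 84.50° ✓; |ML| = 42.30 ✓; ∠(ML, LC) = 85.10° ✗; |LC| = 19.00 ✓.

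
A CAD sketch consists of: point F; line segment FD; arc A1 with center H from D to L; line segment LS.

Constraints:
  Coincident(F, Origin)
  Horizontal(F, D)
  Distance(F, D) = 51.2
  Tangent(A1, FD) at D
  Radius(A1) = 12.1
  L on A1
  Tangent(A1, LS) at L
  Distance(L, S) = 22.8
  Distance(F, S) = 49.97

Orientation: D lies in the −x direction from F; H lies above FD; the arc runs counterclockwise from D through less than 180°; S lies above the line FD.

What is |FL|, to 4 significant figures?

40.65

F is at the origin; F and D share the same y with |FD| = 51.2 and D on the −x side, so D = (-51.20, 0.000). Since A1 is tangent to FD there, HD ⟂ FD, so H = D + (0, 12.1) = (-51.20, 12.10). Since HL ⟂ LS (tangency), |HS| = √(12.1² + 22.8²) = 25.81 regardless of where L sits on A1. So S lies on both circle(F, 49.97) and circle(H, 25.81); the above-FD intersection is S = (-36.96, 33.63). L is the foot of the tangent from S: L = (-39.16, 10.93).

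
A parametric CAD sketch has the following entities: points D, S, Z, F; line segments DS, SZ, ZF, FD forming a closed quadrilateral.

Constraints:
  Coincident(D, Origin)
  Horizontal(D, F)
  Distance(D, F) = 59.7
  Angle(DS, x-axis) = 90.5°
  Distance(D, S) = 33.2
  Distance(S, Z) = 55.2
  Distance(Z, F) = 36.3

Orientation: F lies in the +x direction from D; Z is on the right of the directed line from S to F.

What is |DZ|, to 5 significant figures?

30.565

Checks: |SZ| = 55.20 ✓; |ZF| = 36.30 ✓.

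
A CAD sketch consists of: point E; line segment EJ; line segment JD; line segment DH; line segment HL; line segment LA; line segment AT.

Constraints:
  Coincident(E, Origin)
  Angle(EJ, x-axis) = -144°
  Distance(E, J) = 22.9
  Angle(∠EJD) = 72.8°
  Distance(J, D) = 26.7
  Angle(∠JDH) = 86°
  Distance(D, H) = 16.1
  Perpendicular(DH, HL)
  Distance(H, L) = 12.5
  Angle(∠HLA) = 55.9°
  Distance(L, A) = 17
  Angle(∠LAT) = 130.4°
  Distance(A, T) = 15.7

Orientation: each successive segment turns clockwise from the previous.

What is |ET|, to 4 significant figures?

38.54

E is at the origin; EJ runs at -144.0° with length 22.9, so J = (-18.53, -13.46). ∠EJD = 72.8° gives JD at 108.8° from the x-axis; with |JD| = 26.7, D = (-27.13, 11.82). ∠JDH = 86.0° gives DH at 14.80° from the x-axis; with |DH| = 16.1, H = (-11.57, 15.93). The perpendicularity gives HL at right angles to DH, so HL runs at -75.20°; with |HL| = 12.5, L = (-8.372, 3.843). ∠HLA = 55.9° gives LA at 160.7° from the x-axis; with |LA| = 17.0, A = (-24.42, 9.461). ∠LAT = 130.4° gives AT at 111.1° from the x-axis; with |AT| = 15.7, T = (-30.07, 24.11). Then |ET| = |T − E| = 38.54.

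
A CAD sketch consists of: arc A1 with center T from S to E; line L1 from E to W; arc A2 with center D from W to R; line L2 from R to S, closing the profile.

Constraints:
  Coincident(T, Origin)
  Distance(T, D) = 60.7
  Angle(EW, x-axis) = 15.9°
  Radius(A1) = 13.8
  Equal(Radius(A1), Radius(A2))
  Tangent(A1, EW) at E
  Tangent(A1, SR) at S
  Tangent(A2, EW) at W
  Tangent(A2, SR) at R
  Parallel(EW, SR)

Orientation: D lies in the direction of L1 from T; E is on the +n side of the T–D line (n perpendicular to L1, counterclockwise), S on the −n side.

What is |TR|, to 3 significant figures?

62.2

Tangency of A1 to both parallel lines with radius 13.8 puts E and S at T ± 13.8·n: E = (-3.78, 13.3), S = (3.78, -13.3). Equal radii place W and R the same way about D: W = D + 13.8·n = (54.6, 29.9), R = D − 13.8·n = (62.2, 3.36). Then |TR| = |R − T| = 62.2.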